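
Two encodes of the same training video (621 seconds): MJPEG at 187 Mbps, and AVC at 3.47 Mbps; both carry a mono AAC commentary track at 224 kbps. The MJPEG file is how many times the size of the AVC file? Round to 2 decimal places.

Audio: 224 kbps = 0.224 Mbps.
MJPEG: 187.224 Mbps × 621 s = 116266.1 Mb = 13.535 GiB.
AVC: 3.694 Mbps × 621 s = 2294.0 Mb = 0.267 GiB.
Ratio: 13.535 / 0.267 = 50.683.

50.68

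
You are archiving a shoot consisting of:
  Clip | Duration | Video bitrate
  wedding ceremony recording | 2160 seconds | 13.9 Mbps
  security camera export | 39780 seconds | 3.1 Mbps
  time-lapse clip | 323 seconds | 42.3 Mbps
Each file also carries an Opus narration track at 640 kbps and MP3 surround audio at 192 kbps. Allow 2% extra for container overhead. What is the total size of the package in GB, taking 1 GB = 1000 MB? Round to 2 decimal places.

25.78 GB

Audio total: 640 + 192 = 832 kbps = 0.832 Mbps.
wedding ceremony recording: 14.732 Mbps × 2160 s × 1.02 = 32457.5 Mb
security camera export: 3.932 Mbps × 39780 s × 1.02 = 159543.3 Mb
time-lapse clip: 43.132 Mbps × 323 s × 1.02 = 14210.3 Mb
Total: 206211.1 Mb = 25776.4 MB.
= 25.78 GB.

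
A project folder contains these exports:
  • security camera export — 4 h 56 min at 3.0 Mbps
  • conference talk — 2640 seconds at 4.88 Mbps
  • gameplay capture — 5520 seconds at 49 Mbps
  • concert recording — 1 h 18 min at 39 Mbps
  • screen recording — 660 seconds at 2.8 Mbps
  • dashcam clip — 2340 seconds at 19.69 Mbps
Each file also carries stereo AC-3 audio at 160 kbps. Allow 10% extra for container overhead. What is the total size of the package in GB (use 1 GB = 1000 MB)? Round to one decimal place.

Audio: 160 kbps = 0.160 Mbps.
security camera export: 3.160 Mbps × 17760 s × 1.10 = 61733.8 Mb
conference talk: 5.040 Mbps × 2640 s × 1.10 = 14636.2 Mb
gameplay capture: 49.160 Mbps × 5520 s × 1.10 = 298499.5 Mb
concert recording: 39.160 Mbps × 4680 s × 1.10 = 201595.7 Mb
screen recording: 2.960 Mbps × 660 s × 1.10 = 2149.0 Mb
dashcam clip: 19.850 Mbps × 2340 s × 1.10 = 51093.9 Mb
Total: 629708.0 Mb = 78713.5 MB.
= 78.71 GB.

78.7 GB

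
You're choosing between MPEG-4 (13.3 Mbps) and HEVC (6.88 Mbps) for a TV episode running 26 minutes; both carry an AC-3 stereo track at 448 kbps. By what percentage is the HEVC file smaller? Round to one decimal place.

26 min = 1560 s
Audio: 448 kbps = 0.448 Mbps.
MPEG-4: 13.748 Mbps × 1560 s = 21446.9 Mb = 2.681 GB.
HEVC: 7.328 Mbps × 1560 s = 11431.7 Mb = 1.429 GB.
Reduction: (1 − 1.429/2.681) × 100 = 46.70%.

46.7%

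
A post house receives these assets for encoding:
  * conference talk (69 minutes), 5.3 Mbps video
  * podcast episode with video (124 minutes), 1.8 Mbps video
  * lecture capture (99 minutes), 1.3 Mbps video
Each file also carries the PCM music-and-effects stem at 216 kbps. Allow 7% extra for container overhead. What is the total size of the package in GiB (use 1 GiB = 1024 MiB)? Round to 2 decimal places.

5.83 GiB

Audio: 216 kbps = 0.216 Mbps.
conference talk: 5.516 Mbps × 4140 s × 1.07 = 24434.8 Mb
podcast episode with video: 2.016 Mbps × 7440 s × 1.07 = 16049.0 Mb
lecture capture: 1.516 Mbps × 5940 s × 1.07 = 9635.4 Mb
Total: 50119.1 Mb = 6264.9 MB.
= 5.835 GiB.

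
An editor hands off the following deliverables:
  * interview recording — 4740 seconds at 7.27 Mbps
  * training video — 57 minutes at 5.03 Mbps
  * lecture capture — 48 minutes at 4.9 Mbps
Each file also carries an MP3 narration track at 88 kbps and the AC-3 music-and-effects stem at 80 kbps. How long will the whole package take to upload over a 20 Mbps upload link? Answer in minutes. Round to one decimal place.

56.4 minutes

Audio total: 88 + 80 = 168 kbps = 0.168 Mbps.
interview recording: 7.438 Mbps × 4740 s = 35256.1 Mb
training video: 5.198 Mbps × 3420 s = 17777.2 Mb
lecture capture: 5.068 Mbps × 2880 s = 14595.8 Mb
Total: 67629.1 Mb = 8453.6 MB.
At 20 Mbps: 67629.1 / 20 = 3381 s ≈ 56.4 minutes.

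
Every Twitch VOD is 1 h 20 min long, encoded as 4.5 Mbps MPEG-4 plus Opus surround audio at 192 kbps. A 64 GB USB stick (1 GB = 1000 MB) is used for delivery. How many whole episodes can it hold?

22

1 h 20 min = 80 min = 4800 s
Audio: 192 kbps = 0.192 Mbps.
Total bitrate: 4.692 Mbps.
Per item: 4.692 Mbps × 4800 s = 22,522 Mb = 2,815 MB.
Capacity: 64 GB = 512,000 Mb; 22.73 items → 22 complete.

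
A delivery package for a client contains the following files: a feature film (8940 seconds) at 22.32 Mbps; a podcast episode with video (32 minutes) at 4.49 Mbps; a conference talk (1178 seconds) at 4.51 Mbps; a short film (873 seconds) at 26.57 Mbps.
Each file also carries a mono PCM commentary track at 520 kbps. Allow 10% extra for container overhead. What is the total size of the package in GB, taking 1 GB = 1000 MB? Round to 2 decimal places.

Audio: 520 kbps = 0.520 Mbps.
feature film: 22.840 Mbps × 8940 s × 1.10 = 224608.6 Mb
podcast episode with video: 5.010 Mbps × 1920 s × 1.10 = 10581.1 Mb
conference talk: 5.030 Mbps × 1178 s × 1.10 = 6517.9 Mb
short film: 27.090 Mbps × 873 s × 1.10 = 26014.5 Mb
Total: 267722.1 Mb = 33465.3 MB.
= 33.47 GB.

33.47 GB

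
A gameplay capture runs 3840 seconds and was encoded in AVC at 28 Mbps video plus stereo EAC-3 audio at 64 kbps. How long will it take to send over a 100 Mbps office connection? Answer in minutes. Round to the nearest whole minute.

Audio: 64 kbps = 0.064 Mbps.
Total bitrate: 28.064 Mbps.
File: 28.064 Mbps × 3840 s = 107765.8 Mb.
At 100 Mbps: 107765.8 / 100 = 1077.7 s ≈ 18 minutes.

18 minutes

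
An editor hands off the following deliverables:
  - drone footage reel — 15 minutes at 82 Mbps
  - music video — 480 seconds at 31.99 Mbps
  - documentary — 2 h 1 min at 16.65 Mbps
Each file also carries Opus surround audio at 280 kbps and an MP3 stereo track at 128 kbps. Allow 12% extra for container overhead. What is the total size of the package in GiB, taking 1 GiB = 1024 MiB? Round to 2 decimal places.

Audio total: 280 + 128 = 408 kbps = 0.408 Mbps.
drone footage reel: 82.408 Mbps × 900 s × 1.12 = 83067.3 Mb
music video: 32.398 Mbps × 480 s × 1.12 = 17417.2 Mb
documentary: 17.058 Mbps × 7260 s × 1.12 = 138702.0 Mb
Total: 239186.4 Mb = 29898.3 MB.
= 27.84 GiB.

27.84 GiB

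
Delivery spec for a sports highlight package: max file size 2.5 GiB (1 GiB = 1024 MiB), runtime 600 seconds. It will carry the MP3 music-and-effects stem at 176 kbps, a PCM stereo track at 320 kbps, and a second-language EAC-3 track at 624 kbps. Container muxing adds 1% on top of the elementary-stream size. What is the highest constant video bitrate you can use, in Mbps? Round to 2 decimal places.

34.32 Mbps

Budget: 2.5 GiB = 21474.8 Mb.
Stream payload after overhead: 21474.8 / 1.01 = 21262.2 Mb.
Total bitrate budget: 21262.2 Mb / 600 s = 35.437 Mbps.
Audio total: 176 + 320 + 624 = 1120 kbps = 1.120 Mbps.
Video: 35.437 − 1.120 = 34.317 Mbps.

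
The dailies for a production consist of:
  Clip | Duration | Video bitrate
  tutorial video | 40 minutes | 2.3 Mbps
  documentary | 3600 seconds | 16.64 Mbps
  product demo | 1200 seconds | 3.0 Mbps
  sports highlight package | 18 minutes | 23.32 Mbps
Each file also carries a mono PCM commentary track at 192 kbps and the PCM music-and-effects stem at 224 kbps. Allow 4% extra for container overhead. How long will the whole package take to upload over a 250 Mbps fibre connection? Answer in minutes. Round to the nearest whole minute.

7 minutes

Audio total: 192 + 224 = 416 kbps = 0.416 Mbps.
tutorial video: 2.716 Mbps × 2400 s × 1.04 = 6779.1 Mb
documentary: 17.056 Mbps × 3600 s × 1.04 = 63857.7 Mb
product demo: 3.416 Mbps × 1200 s × 1.04 = 4263.2 Mb
sports highlight package: 23.736 Mbps × 1080 s × 1.04 = 26660.3 Mb
Total: 101560.2 Mb = 12695.0 MB.
At 250 Mbps: 101560.2 / 250 = 406 s ≈ 6.77 minutes.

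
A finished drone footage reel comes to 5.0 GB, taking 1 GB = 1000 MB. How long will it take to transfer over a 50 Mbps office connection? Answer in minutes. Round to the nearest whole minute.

File: 5.0 GB = 40000.0 Mb.
At 50 Mbps: 40000.0 / 50 = 800.0 s ≈ 13.3 minutes.

13 minutes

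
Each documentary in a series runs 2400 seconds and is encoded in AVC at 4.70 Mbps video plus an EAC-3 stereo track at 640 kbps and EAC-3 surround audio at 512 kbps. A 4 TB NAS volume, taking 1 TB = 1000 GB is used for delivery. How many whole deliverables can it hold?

2278

Audio total: 640 + 512 = 1152 kbps = 1.152 Mbps.
Total bitrate: 5.852 Mbps.
Per item: 5.852 Mbps × 2400 s = 14,045 Mb = 1,756 MB.
Capacity: 4 TB = 32,000,000 Mb; 2278.42 items → 2278 complete.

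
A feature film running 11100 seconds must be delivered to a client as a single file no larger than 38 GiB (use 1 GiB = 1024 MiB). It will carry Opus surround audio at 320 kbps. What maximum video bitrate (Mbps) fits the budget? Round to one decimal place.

29.1 Mbps

Budget: 38 GiB = 326417.5 Mb.
Total bitrate budget: 326417.5 Mb / 11100 s = 29.407 Mbps.
Audio: 320 kbps = 0.320 Mbps.
Video: 29.407 − 0.320 = 29.087 Mbps.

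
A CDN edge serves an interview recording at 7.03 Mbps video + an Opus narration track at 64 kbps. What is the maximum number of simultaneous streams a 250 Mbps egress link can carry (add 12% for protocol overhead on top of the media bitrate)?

31

Audio: 64 kbps = 0.064 Mbps.
Per-viewer media rate: 7.094 Mbps.
On the wire with 12% overhead: 7.945 Mbps.
250 Mbps = 250.0 Mbps; 250.0 / 7.945 = 31.47 → 31 viewers.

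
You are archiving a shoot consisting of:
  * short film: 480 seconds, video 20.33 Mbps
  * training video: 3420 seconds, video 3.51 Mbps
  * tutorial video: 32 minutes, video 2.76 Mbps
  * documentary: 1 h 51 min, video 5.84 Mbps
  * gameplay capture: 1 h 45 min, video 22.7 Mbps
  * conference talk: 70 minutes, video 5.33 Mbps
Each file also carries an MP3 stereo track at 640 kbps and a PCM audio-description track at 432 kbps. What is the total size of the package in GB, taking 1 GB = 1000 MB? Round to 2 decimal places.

32.00 GB

Audio total: 640 + 432 = 1072 kbps = 1.072 Mbps.
short film: 21.402 Mbps × 480 s = 10273.0 Mb
training video: 4.582 Mbps × 3420 s = 15670.4 Mb
tutorial video: 3.832 Mbps × 1920 s = 7357.4 Mb
documentary: 6.912 Mbps × 6660 s = 46033.9 Mb
gameplay capture: 23.772 Mbps × 6300 s = 149763.6 Mb
conference talk: 6.402 Mbps × 4200 s = 26888.4 Mb
Total: 255986.8 Mb = 31998.3 MB.
= 32.00 GB.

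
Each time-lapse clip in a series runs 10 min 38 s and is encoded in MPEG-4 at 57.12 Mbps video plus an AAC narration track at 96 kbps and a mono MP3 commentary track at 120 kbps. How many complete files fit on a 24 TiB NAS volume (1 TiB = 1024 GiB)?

10 min 38 s = 638 s
Audio total: 96 + 120 = 216 kbps = 0.216 Mbps.
Total bitrate: 57.336 Mbps.
Per item: 57.336 Mbps × 638 s = 36,580 Mb = 4,573 MB.
Capacity: 24 TiB = 211,106,233 Mb; 5771.03 items → 5771 complete.

5771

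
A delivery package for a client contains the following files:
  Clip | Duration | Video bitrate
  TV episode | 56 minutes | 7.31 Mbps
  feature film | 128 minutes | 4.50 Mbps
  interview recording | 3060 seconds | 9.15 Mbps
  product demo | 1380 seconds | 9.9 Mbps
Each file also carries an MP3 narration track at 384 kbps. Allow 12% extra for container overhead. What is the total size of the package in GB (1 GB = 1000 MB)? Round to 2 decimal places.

14.94 GB

Audio: 384 kbps = 0.384 Mbps.
TV episode: 7.694 Mbps × 3360 s × 1.12 = 28954.1 Mb
feature film: 4.884 Mbps × 7680 s × 1.12 = 42010.2 Mb
interview recording: 9.534 Mbps × 3060 s × 1.12 = 32674.9 Mb
product demo: 10.284 Mbps × 1380 s × 1.12 = 15895.0 Mb
Total: 119534.2 Mb = 14941.8 MB.
= 14.94 GB.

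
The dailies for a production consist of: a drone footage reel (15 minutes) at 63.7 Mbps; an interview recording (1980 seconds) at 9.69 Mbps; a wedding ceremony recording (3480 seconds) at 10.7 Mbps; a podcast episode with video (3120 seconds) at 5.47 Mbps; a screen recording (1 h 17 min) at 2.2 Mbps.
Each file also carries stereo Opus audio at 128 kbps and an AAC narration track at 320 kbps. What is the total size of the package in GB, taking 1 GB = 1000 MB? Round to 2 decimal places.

Audio total: 128 + 320 = 448 kbps = 0.448 Mbps.
drone footage reel: 64.148 Mbps × 900 s = 57733.2 Mb
interview recording: 10.138 Mbps × 1980 s = 20073.2 Mb
wedding ceremony recording: 11.148 Mbps × 3480 s = 38795.0 Mb
podcast episode with video: 5.918 Mbps × 3120 s = 18464.2 Mb
screen recording: 2.648 Mbps × 4620 s = 12233.8 Mb
Total: 147299.4 Mb = 18412.4 MB.
= 18.41 GB.

18.41 GB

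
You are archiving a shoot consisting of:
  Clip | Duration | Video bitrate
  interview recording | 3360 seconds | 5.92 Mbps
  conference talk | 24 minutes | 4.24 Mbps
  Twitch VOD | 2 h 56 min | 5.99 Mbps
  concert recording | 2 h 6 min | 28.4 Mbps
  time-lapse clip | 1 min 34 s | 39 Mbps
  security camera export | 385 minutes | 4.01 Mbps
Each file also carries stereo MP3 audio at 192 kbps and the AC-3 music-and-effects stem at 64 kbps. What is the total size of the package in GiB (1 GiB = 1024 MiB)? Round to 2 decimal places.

47.97 GiB

Audio total: 192 + 64 = 256 kbps = 0.256 Mbps.
interview recording: 6.176 Mbps × 3360 s = 20751.4 Mb
conference talk: 4.496 Mbps × 1440 s = 6474.2 Mb
Twitch VOD: 6.246 Mbps × 10560 s = 65957.8 Mb
concert recording: 28.656 Mbps × 7560 s = 216639.4 Mb
time-lapse clip: 39.256 Mbps × 94 s = 3690.1 Mb
security camera export: 4.266 Mbps × 23100 s = 98544.6 Mb
Total: 412057.4 Mb = 51507.2 MB.
= 47.97 GiB.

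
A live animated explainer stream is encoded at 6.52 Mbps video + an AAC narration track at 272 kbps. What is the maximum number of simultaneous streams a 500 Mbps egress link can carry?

Audio: 272 kbps = 0.272 Mbps.
Per-viewer media rate: 6.792 Mbps.
500 Mbps = 500.0 Mbps; 500.0 / 6.792 = 73.62 → 73 viewers.

73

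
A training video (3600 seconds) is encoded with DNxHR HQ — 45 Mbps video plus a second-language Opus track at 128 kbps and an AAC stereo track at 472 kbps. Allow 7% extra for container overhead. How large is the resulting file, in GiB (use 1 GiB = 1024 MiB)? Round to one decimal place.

Audio total: 128 + 472 = 600 kbps = 0.600 Mbps.
Total bitrate: 45 + 0.600 = 45.600 Mbps.
Stream data: 45.600 Mbps × 3600 s = 164160.0 Mb.
With 7% container overhead: ×1.07.
175,651 Mb = 21,956,400,000 bytes ÷ 1,073,741,824 = 20.45 GiB.

20.4 GiB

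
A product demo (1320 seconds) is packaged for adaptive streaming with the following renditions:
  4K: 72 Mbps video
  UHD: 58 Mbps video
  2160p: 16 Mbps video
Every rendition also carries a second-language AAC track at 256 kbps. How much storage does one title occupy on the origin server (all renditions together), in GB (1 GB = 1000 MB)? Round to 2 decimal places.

24.22 GB

Audio: 256 kbps = 0.256 Mbps.
Sum of rendition bitrates: (72+0.256) + (58+0.256) + (16+0.256) = 146.768 Mbps.
× 1320 s = 193,734 Mb = 24,217 MB = 24.22 GB.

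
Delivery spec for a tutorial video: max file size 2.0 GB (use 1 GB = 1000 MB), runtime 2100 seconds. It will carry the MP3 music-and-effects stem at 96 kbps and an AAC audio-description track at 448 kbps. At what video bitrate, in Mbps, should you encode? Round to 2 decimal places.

7.08 Mbps

Budget: 2.0 GB = 16000.0 Mb.
Total bitrate budget: 16000.0 Mb / 2100 s = 7.619 Mbps.
Audio total: 96 + 448 = 544 kbps = 0.544 Mbps.
Video: 7.619 − 0.544 = 7.075 Mbps.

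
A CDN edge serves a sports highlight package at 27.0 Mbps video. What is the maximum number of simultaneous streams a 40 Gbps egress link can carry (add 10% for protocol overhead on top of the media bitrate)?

1346

On the wire with 10% overhead: 29.700 Mbps.
40 Gbps = 40,000 Mbps; 40,000 / 29.700 = 1346.80 → 1346 viewers.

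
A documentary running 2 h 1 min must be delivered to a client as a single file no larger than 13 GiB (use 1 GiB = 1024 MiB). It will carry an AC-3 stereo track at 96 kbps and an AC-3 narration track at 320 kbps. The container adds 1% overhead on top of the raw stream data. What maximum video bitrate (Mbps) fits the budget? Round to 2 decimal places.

14.81 Mbps

Budget: 13 GiB = 111669.1 Mb.
Stream payload after overhead: 111669.1 / 1.01 = 110563.5 Mb.
2 h 1 min = 121 min = 7260 s
Total bitrate budget: 110563.5 Mb / 7260 s = 15.229 Mbps.
Audio total: 96 + 320 = 416 kbps = 0.416 Mbps.
Video: 15.229 − 0.416 = 14.813 Mbps.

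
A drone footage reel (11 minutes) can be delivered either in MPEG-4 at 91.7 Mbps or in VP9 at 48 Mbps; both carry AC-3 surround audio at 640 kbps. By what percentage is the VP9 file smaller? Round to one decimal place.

11 min = 660 s
Audio: 640 kbps = 0.640 Mbps.
MPEG-4: 92.340 Mbps × 660 s = 60944.4 Mb = 7.618 GB.
VP9: 48.640 Mbps × 660 s = 32102.4 Mb = 4.013 GB.
Reduction: (1 − 4.013/7.618) × 100 = 47.33%.

47.3%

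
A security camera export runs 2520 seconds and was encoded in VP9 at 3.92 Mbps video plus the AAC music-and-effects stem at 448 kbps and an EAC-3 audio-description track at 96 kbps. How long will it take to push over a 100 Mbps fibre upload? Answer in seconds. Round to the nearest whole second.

112 seconds

Audio total: 448 + 96 = 544 kbps = 0.544 Mbps.
Total bitrate: 4.464 Mbps.
File: 4.464 Mbps × 2520 s = 11249.3 Mb.
At 100 Mbps: 11249.3 / 100 = 112.5 s ≈ 112 seconds.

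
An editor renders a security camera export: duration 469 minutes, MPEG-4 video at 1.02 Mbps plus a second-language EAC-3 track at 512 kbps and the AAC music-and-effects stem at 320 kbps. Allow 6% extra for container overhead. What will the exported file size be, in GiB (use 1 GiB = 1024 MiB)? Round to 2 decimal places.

6.43 GiB

469 min = 28140 s
Audio total: 512 + 320 = 832 kbps = 0.832 Mbps.
Total bitrate: 1.02 + 0.832 = 1.852 Mbps.
Stream data: 1.852 Mbps × 28140 s = 52115.3 Mb.
With 6% container overhead: ×1.06.
55,242 Mb = 6,905,274,600 bytes ÷ 1,073,741,824 = 6.431 GiB.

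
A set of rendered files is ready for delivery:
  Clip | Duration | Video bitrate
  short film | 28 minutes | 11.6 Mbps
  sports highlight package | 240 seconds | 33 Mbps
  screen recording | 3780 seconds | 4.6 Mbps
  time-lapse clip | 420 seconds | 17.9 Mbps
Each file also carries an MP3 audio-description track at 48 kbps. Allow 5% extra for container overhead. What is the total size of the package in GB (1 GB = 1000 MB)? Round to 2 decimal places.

Audio: 48 kbps = 0.048 Mbps.
short film: 11.648 Mbps × 1680 s × 1.05 = 20547.1 Mb
sports highlight package: 33.048 Mbps × 240 s × 1.05 = 8328.1 Mb
screen recording: 4.648 Mbps × 3780 s × 1.05 = 18447.9 Mb
time-lapse clip: 17.948 Mbps × 420 s × 1.05 = 7915.1 Mb
Total: 55238.1 Mb = 6904.8 MB.
= 6.905 GB.

6.90 GB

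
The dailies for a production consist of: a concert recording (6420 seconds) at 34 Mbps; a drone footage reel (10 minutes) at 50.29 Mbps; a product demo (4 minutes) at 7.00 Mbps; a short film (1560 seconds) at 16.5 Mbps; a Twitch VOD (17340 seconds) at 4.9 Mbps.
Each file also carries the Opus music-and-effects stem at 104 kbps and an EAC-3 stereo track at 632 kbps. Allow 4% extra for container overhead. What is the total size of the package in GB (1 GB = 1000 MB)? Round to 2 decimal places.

Audio total: 104 + 632 = 736 kbps = 0.736 Mbps.
concert recording: 34.736 Mbps × 6420 s × 1.04 = 231925.3 Mb
drone footage reel: 51.026 Mbps × 600 s × 1.04 = 31840.2 Mb
product demo: 7.736 Mbps × 240 s × 1.04 = 1930.9 Mb
short film: 17.236 Mbps × 1560 s × 1.04 = 27963.7 Mb
Twitch VOD: 5.636 Mbps × 17340 s × 1.04 = 101637.4 Mb
Total: 395297.5 Mb = 49412.2 MB.
= 49.41 GB.

49.41 GB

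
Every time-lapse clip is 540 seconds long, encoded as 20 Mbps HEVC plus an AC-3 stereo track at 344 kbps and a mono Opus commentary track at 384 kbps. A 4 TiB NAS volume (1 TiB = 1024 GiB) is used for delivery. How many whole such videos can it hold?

Audio total: 344 + 384 = 728 kbps = 0.728 Mbps.
Total bitrate: 20.728 Mbps.
Per item: 20.728 Mbps × 540 s = 11,193 Mb = 1,399 MB.
Capacity: 4 TiB = 35,184,372 Mb; 3143.39 items → 3143 complete.

3143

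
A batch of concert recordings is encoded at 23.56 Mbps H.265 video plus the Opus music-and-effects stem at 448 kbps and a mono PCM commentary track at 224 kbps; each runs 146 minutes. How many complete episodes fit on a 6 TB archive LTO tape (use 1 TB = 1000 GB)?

146 min = 8760 s
Audio total: 448 + 224 = 672 kbps = 0.672 Mbps.
Total bitrate: 24.232 Mbps.
Per item: 24.232 Mbps × 8760 s = 212,272 Mb = 26,534 MB.
Capacity: 6 TB = 48,000,000 Mb; 226.12 items → 226 complete.

226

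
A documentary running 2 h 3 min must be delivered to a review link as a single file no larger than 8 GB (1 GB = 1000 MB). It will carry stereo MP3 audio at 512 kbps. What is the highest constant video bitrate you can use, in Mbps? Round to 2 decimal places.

8.16 Mbps

Budget: 8 GB = 64000.0 Mb.
2 h 3 min = 123 min = 7380 s
Total bitrate budget: 64000.0 Mb / 7380 s = 8.672 Mbps.
Audio: 512 kbps = 0.512 Mbps.
Video: 8.672 − 0.512 = 8.160 Mbps.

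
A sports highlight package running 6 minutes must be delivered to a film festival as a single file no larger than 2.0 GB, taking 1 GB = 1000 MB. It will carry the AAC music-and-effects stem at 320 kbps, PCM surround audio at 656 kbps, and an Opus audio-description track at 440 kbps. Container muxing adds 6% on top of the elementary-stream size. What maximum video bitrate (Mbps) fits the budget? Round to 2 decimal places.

Budget: 2.0 GB = 16000.0 Mb.
Stream payload after overhead: 16000.0 / 1.06 = 15094.3 Mb.
6 min = 360 s
Total bitrate budget: 15094.3 Mb / 360 s = 41.929 Mbps.
Audio total: 320 + 656 + 440 = 1416 kbps = 1.416 Mbps.
Video: 41.929 − 1.416 = 40.513 Mbps.

40.51 Mbps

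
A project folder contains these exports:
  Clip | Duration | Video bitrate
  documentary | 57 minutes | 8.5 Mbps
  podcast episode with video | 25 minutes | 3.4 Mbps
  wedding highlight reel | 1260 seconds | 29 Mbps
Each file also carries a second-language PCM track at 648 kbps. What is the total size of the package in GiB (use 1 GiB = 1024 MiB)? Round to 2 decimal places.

8.70 GiB

Audio: 648 kbps = 0.648 Mbps.
documentary: 9.148 Mbps × 3420 s = 31286.2 Mb
podcast episode with video: 4.048 Mbps × 1500 s = 6072.0 Mb
wedding highlight reel: 29.648 Mbps × 1260 s = 37356.5 Mb
Total: 74714.6 Mb = 9339.3 MB.
= 8.698 GiB.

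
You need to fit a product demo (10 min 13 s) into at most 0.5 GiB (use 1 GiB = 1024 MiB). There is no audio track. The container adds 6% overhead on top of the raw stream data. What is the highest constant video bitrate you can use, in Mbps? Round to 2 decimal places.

Budget: 0.5 GiB = 4295.0 Mb.
Stream payload after overhead: 4295.0 / 1.06 = 4051.9 Mb.
10 min 13 s = 613 s
Total bitrate budget: 4051.9 Mb / 613 s = 6.610 Mbps.

6.61 Mbps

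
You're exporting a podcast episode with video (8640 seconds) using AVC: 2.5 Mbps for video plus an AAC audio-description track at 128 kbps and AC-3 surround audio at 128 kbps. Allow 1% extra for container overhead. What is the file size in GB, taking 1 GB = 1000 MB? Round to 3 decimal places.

Audio total: 128 + 128 = 256 kbps = 0.256 Mbps.
Total bitrate: 2.5 + 0.256 = 2.756 Mbps.
Stream data: 2.756 Mbps × 8640 s = 23811.8 Mb.
With 1% container overhead: ×1.01.
24,050 Mb ÷ 8 = 3,006 MB → 3.006 GB.

3.006 GB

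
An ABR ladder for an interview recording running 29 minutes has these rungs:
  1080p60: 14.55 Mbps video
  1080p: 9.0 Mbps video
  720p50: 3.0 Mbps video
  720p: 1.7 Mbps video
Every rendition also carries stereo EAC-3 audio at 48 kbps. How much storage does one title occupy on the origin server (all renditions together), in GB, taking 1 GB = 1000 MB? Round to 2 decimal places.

6.19 GB

29 min = 1740 s
Audio: 48 kbps = 0.048 Mbps.
Sum of rendition bitrates: (14.55+0.048) + (9.0+0.048) + (3.0+0.048) + (1.7+0.048) = 28.442 Mbps.
× 1740 s = 49,489 Mb = 6,186 MB = 6.186 GB.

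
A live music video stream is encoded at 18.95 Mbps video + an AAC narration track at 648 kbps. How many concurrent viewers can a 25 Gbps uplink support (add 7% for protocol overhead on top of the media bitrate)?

1192

Audio: 648 kbps = 0.648 Mbps.
Per-viewer media rate: 19.598 Mbps.
On the wire with 7% overhead: 20.970 Mbps.
25 Gbps = 25,000 Mbps; 25,000 / 20.970 = 1192.19 → 1192 viewers.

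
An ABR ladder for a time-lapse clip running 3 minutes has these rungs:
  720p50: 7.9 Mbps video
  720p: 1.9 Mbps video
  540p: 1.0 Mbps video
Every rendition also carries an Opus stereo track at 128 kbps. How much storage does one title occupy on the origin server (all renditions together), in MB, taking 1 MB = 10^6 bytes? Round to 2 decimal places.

3 min = 180 s
Audio: 128 kbps = 0.128 Mbps.
Sum of rendition bitrates: (7.9+0.128) + (1.9+0.128) + (1.0+0.128) = 11.184 Mbps.
× 180 s = 2,013 Mb = 251.6 MB = 251.6 MB.

251.64 MB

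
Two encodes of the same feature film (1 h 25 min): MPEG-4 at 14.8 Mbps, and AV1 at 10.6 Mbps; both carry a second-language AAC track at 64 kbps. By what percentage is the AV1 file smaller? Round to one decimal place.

28.3%

1 h 25 min = 85 min = 5100 s
Audio: 64 kbps = 0.064 Mbps.
MPEG-4: 14.864 Mbps × 5100 s = 75806.4 Mb = 9.476 GB.
AV1: 10.664 Mbps × 5100 s = 54386.4 Mb = 6.798 GB.
Reduction: (1 − 6.798/9.476) × 100 = 28.26%.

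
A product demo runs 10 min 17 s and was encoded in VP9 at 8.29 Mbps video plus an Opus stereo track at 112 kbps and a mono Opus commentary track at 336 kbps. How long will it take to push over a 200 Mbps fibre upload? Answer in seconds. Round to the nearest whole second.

10 min 17 s = 617 s
Audio total: 112 + 336 = 448 kbps = 0.448 Mbps.
Total bitrate: 8.738 Mbps.
File: 8.738 Mbps × 617 s = 5391.3 Mb.
At 200 Mbps: 5391.3 / 200 = 27.0 s ≈ 27 seconds.

27 seconds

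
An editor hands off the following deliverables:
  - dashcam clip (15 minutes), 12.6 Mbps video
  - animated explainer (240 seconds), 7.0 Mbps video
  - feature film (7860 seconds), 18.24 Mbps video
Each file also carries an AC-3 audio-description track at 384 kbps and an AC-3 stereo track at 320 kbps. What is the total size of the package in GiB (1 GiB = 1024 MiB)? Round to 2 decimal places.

18.94 GiB

Audio total: 384 + 320 = 704 kbps = 0.704 Mbps.
dashcam clip: 13.304 Mbps × 900 s = 11973.6 Mb
animated explainer: 7.704 Mbps × 240 s = 1849.0 Mb
feature film: 18.944 Mbps × 7860 s = 148899.8 Mb
Total: 162722.4 Mb = 20340.3 MB.
= 18.94 GiB.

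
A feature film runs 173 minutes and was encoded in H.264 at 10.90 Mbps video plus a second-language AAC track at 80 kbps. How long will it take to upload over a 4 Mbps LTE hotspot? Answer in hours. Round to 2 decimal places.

173 min = 10380 s
Audio: 80 kbps = 0.080 Mbps.
Total bitrate: 10.980 Mbps.
File: 10.980 Mbps × 10380 s = 113972.4 Mb.
At 4 Mbps: 113972.4 / 4 = 28493.1 s ≈ 7.91 hours.

7.91 hours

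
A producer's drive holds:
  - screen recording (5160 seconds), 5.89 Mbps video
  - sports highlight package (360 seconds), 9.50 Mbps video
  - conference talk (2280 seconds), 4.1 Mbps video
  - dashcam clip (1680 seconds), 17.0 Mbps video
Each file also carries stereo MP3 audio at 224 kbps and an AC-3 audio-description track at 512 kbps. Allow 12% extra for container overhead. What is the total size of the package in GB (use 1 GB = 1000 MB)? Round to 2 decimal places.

11.02 GB

Audio total: 224 + 512 = 736 kbps = 0.736 Mbps.
screen recording: 6.626 Mbps × 5160 s × 1.12 = 38293.0 Mb
sports highlight package: 10.236 Mbps × 360 s × 1.12 = 4127.2 Mb
conference talk: 4.836 Mbps × 2280 s × 1.12 = 12349.2 Mb
dashcam clip: 17.736 Mbps × 1680 s × 1.12 = 33372.1 Mb
Total: 88141.4 Mb = 11017.7 MB.
= 11.02 GB.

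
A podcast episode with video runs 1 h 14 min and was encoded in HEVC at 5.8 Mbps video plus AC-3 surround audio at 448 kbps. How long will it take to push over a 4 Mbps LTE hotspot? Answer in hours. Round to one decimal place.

1 h 14 min = 74 min = 4440 s
Audio: 448 kbps = 0.448 Mbps.
Total bitrate: 6.248 Mbps.
File: 6.248 Mbps × 4440 s = 27741.1 Mb.
At 4 Mbps: 27741.1 / 4 = 6935.3 s ≈ 1.93 hours.

1.9 hours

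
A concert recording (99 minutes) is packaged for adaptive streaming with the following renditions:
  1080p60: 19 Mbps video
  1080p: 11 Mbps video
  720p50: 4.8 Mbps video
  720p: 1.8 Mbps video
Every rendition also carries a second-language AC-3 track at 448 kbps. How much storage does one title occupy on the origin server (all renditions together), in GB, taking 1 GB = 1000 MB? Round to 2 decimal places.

99 min = 5940 s
Audio: 448 kbps = 0.448 Mbps.
Sum of rendition bitrates: (19+0.448) + (11+0.448) + (4.8+0.448) + (1.8+0.448) = 38.392 Mbps.
× 5940 s = 228,048 Mb = 28,506 MB = 28.51 GB.

28.51 GB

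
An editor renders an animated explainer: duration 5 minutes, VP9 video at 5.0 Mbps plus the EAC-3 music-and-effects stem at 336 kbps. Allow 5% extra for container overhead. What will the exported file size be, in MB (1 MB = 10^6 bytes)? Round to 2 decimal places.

5 min = 300 s
Audio: 336 kbps = 0.336 Mbps.
Total bitrate: 5.0 + 0.336 = 5.336 Mbps.
Stream data: 5.336 Mbps × 300 s = 1600.8 Mb.
With 5% container overhead: ×1.05.
1,681 Mb ÷ 8 = 210.1 MB → 210.1 MB.

210.11 MB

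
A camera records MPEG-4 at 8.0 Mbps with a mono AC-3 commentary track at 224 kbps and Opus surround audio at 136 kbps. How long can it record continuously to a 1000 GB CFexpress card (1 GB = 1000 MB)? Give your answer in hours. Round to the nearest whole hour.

Audio total: 224 + 136 = 360 kbps = 0.360 Mbps.
Total bitrate: 8.0 + 0.360 = 8.360 Mbps.
Capacity: 1000 GB = 8,000,000 Mb.
Recording time: 8,000,000 / 8.360 = 956,938 s ≈ 266 hours.

266 hours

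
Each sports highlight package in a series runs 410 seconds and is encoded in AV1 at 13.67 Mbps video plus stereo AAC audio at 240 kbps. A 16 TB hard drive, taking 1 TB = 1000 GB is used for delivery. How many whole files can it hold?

Audio: 240 kbps = 0.240 Mbps.
Total bitrate: 13.910 Mbps.
Per item: 13.910 Mbps × 410 s = 5,703 Mb = 712.9 MB.
Capacity: 16 TB = 128,000,000 Mb; 22443.93 items → 22443 complete.

22443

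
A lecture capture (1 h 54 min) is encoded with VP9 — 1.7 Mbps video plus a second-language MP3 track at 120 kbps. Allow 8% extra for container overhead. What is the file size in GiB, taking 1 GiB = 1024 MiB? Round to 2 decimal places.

1.57 GiB

1 h 54 min = 114 min = 6840 s
Audio: 120 kbps = 0.120 Mbps.
Total bitrate: 1.7 + 0.120 = 1.820 Mbps.
Stream data: 1.820 Mbps × 6840 s = 12448.8 Mb.
With 8% container overhead: ×1.08.
13,445 Mb = 1,680,588,000 bytes ÷ 1,073,741,824 = 1.565 GiB.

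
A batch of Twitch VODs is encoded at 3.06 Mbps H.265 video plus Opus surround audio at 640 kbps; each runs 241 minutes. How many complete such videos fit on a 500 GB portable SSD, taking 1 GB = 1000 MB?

74

241 min = 14460 s
Audio: 640 kbps = 0.640 Mbps.
Total bitrate: 3.700 Mbps.
Per item: 3.700 Mbps × 14460 s = 53,502 Mb = 6,688 MB.
Capacity: 500 GB = 4,000,000 Mb; 74.76 items → 74 complete.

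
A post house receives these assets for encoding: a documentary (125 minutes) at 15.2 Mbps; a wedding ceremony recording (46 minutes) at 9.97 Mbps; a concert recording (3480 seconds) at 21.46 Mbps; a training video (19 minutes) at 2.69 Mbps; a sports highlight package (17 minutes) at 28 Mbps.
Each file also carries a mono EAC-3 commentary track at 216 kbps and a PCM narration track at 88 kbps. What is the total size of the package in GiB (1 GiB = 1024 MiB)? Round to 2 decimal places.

29.41 GiB

Audio total: 216 + 88 = 304 kbps = 0.304 Mbps.
documentary: 15.504 Mbps × 7500 s = 116280.0 Mb
wedding ceremony recording: 10.274 Mbps × 2760 s = 28356.2 Mb
concert recording: 21.764 Mbps × 3480 s = 75738.7 Mb
training video: 2.994 Mbps × 1140 s = 3413.2 Mb
sports highlight package: 28.304 Mbps × 1020 s = 28870.1 Mb
Total: 252658.2 Mb = 31582.3 MB.
= 29.41 GiB.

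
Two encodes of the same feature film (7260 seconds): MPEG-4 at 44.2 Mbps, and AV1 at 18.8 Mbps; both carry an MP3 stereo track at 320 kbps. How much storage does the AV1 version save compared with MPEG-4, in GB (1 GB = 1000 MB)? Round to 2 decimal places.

Audio: 320 kbps = 0.320 Mbps.
MPEG-4: 44.520 Mbps × 7260 s = 323215.2 Mb = 40.402 GB.
AV1: 19.120 Mbps × 7260 s = 138811.2 Mb = 17.351 GB.
Saving: 40.402 − 17.351 = 23.050 GB.

23.05 GB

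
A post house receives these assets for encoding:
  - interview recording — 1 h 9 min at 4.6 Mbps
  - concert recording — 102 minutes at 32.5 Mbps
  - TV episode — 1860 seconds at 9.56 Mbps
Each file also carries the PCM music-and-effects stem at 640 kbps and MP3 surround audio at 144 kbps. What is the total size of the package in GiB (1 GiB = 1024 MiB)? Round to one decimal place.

Audio total: 640 + 144 = 784 kbps = 0.784 Mbps.
interview recording: 5.384 Mbps × 4140 s = 22289.8 Mb
concert recording: 33.284 Mbps × 6120 s = 203698.1 Mb
TV episode: 10.344 Mbps × 1860 s = 19239.8 Mb
Total: 245227.7 Mb = 30653.5 MB.
= 28.55 GiB.

28.5 GiB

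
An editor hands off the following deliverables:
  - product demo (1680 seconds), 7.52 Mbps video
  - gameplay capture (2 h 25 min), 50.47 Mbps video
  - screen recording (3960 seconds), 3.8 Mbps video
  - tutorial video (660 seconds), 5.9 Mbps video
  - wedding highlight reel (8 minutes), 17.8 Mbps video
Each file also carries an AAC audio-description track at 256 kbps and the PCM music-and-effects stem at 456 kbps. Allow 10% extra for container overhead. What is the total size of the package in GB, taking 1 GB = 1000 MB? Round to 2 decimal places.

67.41 GB

Audio total: 256 + 456 = 712 kbps = 0.712 Mbps.
product demo: 8.232 Mbps × 1680 s × 1.10 = 15212.7 Mb
gameplay capture: 51.182 Mbps × 8700 s × 1.10 = 489811.7 Mb
screen recording: 4.512 Mbps × 3960 s × 1.10 = 19654.3 Mb
tutorial video: 6.612 Mbps × 660 s × 1.10 = 4800.3 Mb
wedding highlight reel: 18.512 Mbps × 480 s × 1.10 = 9774.3 Mb
Total: 539253.4 Mb = 67406.7 MB.
= 67.41 GB.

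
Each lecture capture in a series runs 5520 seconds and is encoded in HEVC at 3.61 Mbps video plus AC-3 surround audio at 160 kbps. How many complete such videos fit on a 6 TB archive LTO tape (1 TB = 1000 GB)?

2306

Audio: 160 kbps = 0.160 Mbps.
Total bitrate: 3.770 Mbps.
Per item: 3.770 Mbps × 5520 s = 20,810 Mb = 2,601 MB.
Capacity: 6 TB = 48,000,000 Mb; 2306.54 items → 2306 complete.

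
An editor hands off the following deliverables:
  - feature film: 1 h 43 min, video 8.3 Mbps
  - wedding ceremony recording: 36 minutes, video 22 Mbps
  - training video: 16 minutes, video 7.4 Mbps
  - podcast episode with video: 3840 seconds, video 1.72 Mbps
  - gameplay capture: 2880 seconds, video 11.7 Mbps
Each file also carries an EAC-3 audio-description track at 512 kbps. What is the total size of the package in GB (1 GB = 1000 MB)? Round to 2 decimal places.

19.30 GB

Audio: 512 kbps = 0.512 Mbps.
feature film: 8.812 Mbps × 6180 s = 54458.2 Mb
wedding ceremony recording: 22.512 Mbps × 2160 s = 48625.9 Mb
training video: 7.912 Mbps × 960 s = 7595.5 Mb
podcast episode with video: 2.232 Mbps × 3840 s = 8570.9 Mb
gameplay capture: 12.212 Mbps × 2880 s = 35170.6 Mb
Total: 154421.0 Mb = 19302.6 MB.
= 19.30 GB.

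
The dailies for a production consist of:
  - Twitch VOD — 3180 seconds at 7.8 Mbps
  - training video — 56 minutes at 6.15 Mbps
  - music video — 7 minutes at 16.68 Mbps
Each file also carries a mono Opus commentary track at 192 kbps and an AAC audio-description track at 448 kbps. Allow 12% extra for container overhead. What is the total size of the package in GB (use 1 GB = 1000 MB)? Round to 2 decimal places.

7.97 GB

Audio total: 192 + 448 = 640 kbps = 0.640 Mbps.
Twitch VOD: 8.440 Mbps × 3180 s × 1.12 = 30059.9 Mb
training video: 6.790 Mbps × 3360 s × 1.12 = 25552.1 Mb
music video: 17.320 Mbps × 420 s × 1.12 = 8147.3 Mb
Total: 63759.4 Mb = 7969.9 MB.
= 7.970 GB.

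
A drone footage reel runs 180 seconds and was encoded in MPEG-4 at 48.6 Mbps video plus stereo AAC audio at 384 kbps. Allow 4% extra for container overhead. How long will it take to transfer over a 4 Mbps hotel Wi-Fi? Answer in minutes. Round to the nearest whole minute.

38 minutes

Audio: 384 kbps = 0.384 Mbps.
Total bitrate: 48.984 Mbps.
File: 48.984 Mbps × 180 s = 8817.1 Mb.
With 4% container overhead: ×1.04. → 9169.8 Mb.
At 4 Mbps: 9169.8 / 4 = 2292.5 s ≈ 38.2 minutes.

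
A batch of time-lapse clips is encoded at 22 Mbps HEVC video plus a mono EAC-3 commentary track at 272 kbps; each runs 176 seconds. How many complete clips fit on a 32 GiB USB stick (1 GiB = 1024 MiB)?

Audio: 272 kbps = 0.272 Mbps.
Total bitrate: 22.272 Mbps.
Per item: 22.272 Mbps × 176 s = 3,920 Mb = 490.0 MB.
Capacity: 32 GiB = 274,878 Mb; 70.12 items → 70 complete.

70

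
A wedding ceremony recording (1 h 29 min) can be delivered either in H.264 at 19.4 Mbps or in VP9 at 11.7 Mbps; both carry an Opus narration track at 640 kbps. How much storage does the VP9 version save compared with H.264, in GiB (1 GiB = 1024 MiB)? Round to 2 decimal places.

1 h 29 min = 89 min = 5340 s
Audio: 640 kbps = 0.640 Mbps.
H.264: 20.040 Mbps × 5340 s = 107013.6 Mb = 12.458 GiB.
VP9: 12.340 Mbps × 5340 s = 65895.6 Mb = 7.671 GiB.
Saving: 12.458 − 7.671 = 4.787 GiB.

4.79 GiB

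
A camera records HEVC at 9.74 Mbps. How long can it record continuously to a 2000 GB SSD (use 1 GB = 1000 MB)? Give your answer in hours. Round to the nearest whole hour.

Capacity: 2000 GB = 16,000,000 Mb.
Recording time: 16,000,000 / 9.740 = 1,642,710 s ≈ 456 hours.

456 hours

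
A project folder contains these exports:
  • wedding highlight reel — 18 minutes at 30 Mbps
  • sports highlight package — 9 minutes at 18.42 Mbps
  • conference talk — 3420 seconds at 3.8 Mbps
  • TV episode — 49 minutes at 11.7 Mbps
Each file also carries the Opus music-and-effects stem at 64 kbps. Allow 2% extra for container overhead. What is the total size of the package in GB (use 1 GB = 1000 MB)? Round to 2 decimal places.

Audio: 64 kbps = 0.064 Mbps.
wedding highlight reel: 30.064 Mbps × 1080 s × 1.02 = 33118.5 Mb
sports highlight package: 18.484 Mbps × 540 s × 1.02 = 10181.0 Mb
conference talk: 3.864 Mbps × 3420 s × 1.02 = 13479.2 Mb
TV episode: 11.764 Mbps × 2940 s × 1.02 = 35277.9 Mb
Total: 92056.6 Mb = 11507.1 MB.
= 11.51 GB.

11.51 GB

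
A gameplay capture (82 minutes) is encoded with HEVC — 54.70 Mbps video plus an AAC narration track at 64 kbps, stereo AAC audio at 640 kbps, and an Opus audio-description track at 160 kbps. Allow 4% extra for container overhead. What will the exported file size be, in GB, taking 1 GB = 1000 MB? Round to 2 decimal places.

82 min = 4920 s
Audio total: 64 + 640 + 160 = 864 kbps = 0.864 Mbps.
Total bitrate: 54.70 + 0.864 = 55.564 Mbps.
Stream data: 55.564 Mbps × 4920 s = 273374.9 Mb.
With 4% container overhead: ×1.04.
284,310 Mb ÷ 8 = 35,539 MB → 35.54 GB.

35.54 GB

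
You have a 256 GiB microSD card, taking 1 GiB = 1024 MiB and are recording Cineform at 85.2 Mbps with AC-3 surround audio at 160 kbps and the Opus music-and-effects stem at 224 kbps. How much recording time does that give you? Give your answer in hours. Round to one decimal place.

7.1 hours

Audio total: 160 + 224 = 384 kbps = 0.384 Mbps.
Total bitrate: 85.2 + 0.384 = 85.584 Mbps.
Capacity: 256 GiB = 2,199,023 Mb.
Recording time: 2,199,023 / 85.584 = 25,694 s ≈ 7.14 hours.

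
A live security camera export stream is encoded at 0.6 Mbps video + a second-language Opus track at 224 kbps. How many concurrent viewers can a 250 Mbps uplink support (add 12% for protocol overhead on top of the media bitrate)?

270

Audio: 224 kbps = 0.224 Mbps.
Per-viewer media rate: 0.824 Mbps.
On the wire with 12% overhead: 0.923 Mbps.
250 Mbps = 250.0 Mbps; 250.0 / 0.923 = 270.89 → 270 viewers.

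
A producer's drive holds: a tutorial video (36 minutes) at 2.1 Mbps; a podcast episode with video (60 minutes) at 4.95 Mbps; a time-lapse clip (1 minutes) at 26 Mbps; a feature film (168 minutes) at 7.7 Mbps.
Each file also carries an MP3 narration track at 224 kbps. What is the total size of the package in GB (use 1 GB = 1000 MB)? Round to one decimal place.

13.1 GB

Audio: 224 kbps = 0.224 Mbps.
tutorial video: 2.324 Mbps × 2160 s = 5019.8 Mb
podcast episode with video: 5.174 Mbps × 3600 s = 18626.4 Mb
time-lapse clip: 26.224 Mbps × 60 s = 1573.4 Mb
feature film: 7.924 Mbps × 10080 s = 79873.9 Mb
Total: 105093.6 Mb = 13136.7 MB.
= 13.14 GB.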